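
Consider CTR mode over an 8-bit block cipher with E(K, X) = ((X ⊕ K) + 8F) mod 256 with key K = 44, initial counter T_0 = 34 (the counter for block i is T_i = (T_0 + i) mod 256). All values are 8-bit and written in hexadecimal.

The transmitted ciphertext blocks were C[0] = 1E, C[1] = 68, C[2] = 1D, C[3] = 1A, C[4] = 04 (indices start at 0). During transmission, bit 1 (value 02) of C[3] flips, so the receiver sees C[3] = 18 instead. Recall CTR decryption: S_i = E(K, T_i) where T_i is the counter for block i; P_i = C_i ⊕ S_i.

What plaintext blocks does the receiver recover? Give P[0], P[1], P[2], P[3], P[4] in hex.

P[0] = E1, P[1] = 68, P[2] = 1C, P[3] = 1A, P[4] = 0F

Only C[3] changed, to 18. In CTR, a change in C_i flips the same bit in P_i only; the keystream is unaffected. Decrypting the received ciphertext:
P[0]: T = 34, S = E(K, T) = FF; 1E ⊕ FF = E1.
P[1]: T = 35, S = E(K, T) = 00; 68 ⊕ 00 = 68.
P[2]: T = 36, S = E(K, T) = 01; 1D ⊕ 01 = 1C.
P[3]: T = 37, S = E(K, T) = 02; 18 ⊕ 02 = 1A.
P[4]: T = 38, S = E(K, T) = 0B; 04 ⊕ 0B = 0F.
Blocks that differ from the original plaintext: P[3].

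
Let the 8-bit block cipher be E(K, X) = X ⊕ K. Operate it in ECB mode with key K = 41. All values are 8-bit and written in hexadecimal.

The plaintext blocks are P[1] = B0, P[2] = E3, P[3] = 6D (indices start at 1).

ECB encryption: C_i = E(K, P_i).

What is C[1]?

C[1] = F1

C[1]: E(K, B0) = F1.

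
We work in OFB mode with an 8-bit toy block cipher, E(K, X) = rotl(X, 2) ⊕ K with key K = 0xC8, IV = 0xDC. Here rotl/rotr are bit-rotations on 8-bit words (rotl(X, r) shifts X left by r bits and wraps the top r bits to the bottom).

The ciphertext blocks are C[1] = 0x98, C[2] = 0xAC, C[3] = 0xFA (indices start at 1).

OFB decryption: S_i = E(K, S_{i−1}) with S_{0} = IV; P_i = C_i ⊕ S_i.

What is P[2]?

P[2] = 0x8A

P[1]: S = E(K, 0xDC) = 0xBB; 0x98 ⊕ 0xBB = 0x23.
P[2]: S = E(K, 0xBB) = 0x26; 0xAC ⊕ 0x26 = 0x8A.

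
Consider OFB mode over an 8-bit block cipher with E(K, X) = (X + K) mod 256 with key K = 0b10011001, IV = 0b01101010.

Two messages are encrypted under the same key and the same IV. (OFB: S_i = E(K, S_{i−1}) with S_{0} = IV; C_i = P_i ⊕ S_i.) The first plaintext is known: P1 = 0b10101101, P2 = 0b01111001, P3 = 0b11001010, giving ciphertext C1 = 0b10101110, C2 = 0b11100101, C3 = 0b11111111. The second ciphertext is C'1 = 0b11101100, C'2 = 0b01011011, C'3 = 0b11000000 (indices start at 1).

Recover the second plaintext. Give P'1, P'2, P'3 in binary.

P'1 = 0b11101111, P'2 = 0b11000111, P'3 = 0b11110101

In OFB with a reused IV, both messages share the same keystream S_i, so C_i ⊕ C'_i = P_i ⊕ P'_i and thus P'_i = P_i ⊕ C_i ⊕ C'_i.
P'1: 0b10101101 ⊕ 0b10101110 ⊕ 0b11101100 = 0b11101111.
P'2: 0b01111001 ⊕ 0b11100101 ⊕ 0b01011011 = 0b11000111.
P'3: 0b11001010 ⊕ 0b11111111 ⊕ 0b11000000 = 0b11110101.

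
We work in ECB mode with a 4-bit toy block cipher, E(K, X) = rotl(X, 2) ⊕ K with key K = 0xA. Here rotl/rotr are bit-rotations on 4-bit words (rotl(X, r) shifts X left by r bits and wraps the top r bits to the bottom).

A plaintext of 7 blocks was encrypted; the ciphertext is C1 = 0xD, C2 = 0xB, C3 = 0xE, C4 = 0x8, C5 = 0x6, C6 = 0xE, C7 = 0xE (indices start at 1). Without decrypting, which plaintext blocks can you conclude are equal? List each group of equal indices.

P3 = P6 = P7

ECB encrypts each block independently with the same key, so equal ciphertext blocks imply equal plaintext blocks.
C3 = C6 = C7 = 0xE, so P3 = P6 = P7.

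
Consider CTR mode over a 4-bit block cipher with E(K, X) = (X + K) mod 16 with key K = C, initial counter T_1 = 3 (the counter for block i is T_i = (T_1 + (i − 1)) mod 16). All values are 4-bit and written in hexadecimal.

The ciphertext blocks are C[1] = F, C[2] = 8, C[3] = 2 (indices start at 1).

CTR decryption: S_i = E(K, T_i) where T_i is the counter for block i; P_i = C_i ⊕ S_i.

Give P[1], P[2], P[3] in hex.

P[1]: T = 3, S = E(K, T) = F; F ⊕ F = 0.
P[2]: T = 4, S = E(K, T) = 0; 8 ⊕ 0 = 8.
P[3]: T = 5, S = E(K, T) = 1; 2 ⊕ 1 = 3.

P[1] = 0, P[2] = 8, P[3] = 3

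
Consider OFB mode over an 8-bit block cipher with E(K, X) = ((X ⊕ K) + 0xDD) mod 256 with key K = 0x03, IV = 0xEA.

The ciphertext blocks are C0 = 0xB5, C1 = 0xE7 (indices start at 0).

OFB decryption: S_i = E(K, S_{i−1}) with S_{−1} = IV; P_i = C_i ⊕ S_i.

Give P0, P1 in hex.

P0: S = E(K, 0xEA) = 0xC6; 0xB5 ⊕ 0xC6 = 0x73.
P1: S = E(K, 0xC6) = 0xA2; 0xE7 ⊕ 0xA2 = 0x45.

P0 = 0x73, P1 = 0x45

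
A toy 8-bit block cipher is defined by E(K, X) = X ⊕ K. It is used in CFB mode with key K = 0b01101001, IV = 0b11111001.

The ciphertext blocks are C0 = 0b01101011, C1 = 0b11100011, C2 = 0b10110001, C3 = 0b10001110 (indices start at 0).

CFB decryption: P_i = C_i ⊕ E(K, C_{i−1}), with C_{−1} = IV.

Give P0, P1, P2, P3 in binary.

P0: E(K, 0b11111001) = 0b10010000; 0b01101011 ⊕ 0b10010000 = 0b11111011.
P1: E(K, 0b01101011) = 0b00000010; 0b11100011 ⊕ 0b00000010 = 0b11100001.
P2: E(K, 0b11100011) = 0b10001010; 0b10110001 ⊕ 0b10001010 = 0b00111011.
P3: E(K, 0b10110001) = 0b11011000; 0b10001110 ⊕ 0b11011000 = 0b01010110.

P0 = 0b11111011, P1 = 0b11100001, P2 = 0b00111011, P3 = 0b01010110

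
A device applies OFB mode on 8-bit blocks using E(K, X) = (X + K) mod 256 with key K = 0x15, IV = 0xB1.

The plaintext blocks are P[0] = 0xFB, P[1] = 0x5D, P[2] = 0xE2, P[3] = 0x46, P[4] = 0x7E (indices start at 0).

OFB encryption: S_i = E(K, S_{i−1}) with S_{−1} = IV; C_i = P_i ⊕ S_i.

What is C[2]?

C[0]: S = E(K, 0xB1) = 0xC6; 0xFB ⊕ 0xC6 = 0x3D.
C[1]: S = E(K, 0xC6) = 0xDB; 0x5D ⊕ 0xDB = 0x86.
C[2]: S = E(K, 0xDB) = 0xF0; 0xE2 ⊕ 0xF0 = 0x12.

C[2] = 0x12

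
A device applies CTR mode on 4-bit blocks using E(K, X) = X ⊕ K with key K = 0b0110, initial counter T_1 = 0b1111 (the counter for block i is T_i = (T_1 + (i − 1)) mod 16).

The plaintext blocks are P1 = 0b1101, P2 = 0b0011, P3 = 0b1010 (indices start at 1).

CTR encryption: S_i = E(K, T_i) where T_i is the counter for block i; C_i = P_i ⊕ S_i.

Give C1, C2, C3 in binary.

C1 = 0b0100, C2 = 0b0101, C3 = 0b1101

C1: T = 0b1111, S = E(K, T) = 0b1001; 0b1101 ⊕ 0b1001 = 0b0100.
C2: T = 0b0000, S = E(K, T) = 0b0110; 0b0011 ⊕ 0b0110 = 0b0101.
C3: T = 0b0001, S = E(K, T) = 0b0111; 0b1010 ⊕ 0b0111 = 0b1101.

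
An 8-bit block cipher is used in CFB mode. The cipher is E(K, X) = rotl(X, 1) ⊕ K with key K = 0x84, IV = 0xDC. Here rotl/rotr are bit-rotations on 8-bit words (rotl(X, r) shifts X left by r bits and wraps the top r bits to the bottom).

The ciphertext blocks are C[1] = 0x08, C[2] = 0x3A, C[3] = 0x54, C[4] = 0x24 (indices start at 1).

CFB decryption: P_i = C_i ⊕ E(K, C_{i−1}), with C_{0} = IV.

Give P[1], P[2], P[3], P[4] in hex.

P[1] = 0x35, P[2] = 0xAE, P[3] = 0xA4, P[4] = 0x08

P[1]: E(K, 0xDC) = 0x3D; 0x08 ⊕ 0x3D = 0x35.
P[2]: E(K, 0x08) = 0x94; 0x3A ⊕ 0x94 = 0xAE.
P[3]: E(K, 0x3A) = 0xF0; 0x54 ⊕ 0xF0 = 0xA4.
P[4]: E(K, 0x54) = 0x2C; 0x24 ⊕ 0x2C = 0x08.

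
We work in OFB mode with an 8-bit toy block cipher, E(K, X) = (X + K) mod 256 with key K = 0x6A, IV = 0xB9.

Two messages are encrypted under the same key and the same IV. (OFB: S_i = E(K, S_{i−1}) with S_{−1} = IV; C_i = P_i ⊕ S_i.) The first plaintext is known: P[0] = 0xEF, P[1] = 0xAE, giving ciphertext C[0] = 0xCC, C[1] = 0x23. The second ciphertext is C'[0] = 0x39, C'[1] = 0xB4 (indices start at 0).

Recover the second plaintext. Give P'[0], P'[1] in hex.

P'[0] = 0x1A, P'[1] = 0x39

In OFB with a reused IV, both messages share the same keystream S_i, so C_i ⊕ C'_i = P_i ⊕ P'_i and thus P'_i = P_i ⊕ C_i ⊕ C'_i.
P'[0]: 0xEF ⊕ 0xCC ⊕ 0x39 = 0x1A.
P'[1]: 0xAE ⊕ 0x23 ⊕ 0xB4 = 0x39.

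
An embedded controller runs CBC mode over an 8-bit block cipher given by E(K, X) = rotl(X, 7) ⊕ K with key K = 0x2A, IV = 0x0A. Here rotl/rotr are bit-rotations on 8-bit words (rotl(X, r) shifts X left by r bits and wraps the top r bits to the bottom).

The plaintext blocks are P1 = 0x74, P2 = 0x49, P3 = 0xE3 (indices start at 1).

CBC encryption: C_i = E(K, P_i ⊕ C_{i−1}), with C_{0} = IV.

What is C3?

C1: P1 ⊕ 0x0A = 0x7E; E(K, 0x7E) = 0x15.
C2: P2 ⊕ 0x15 = 0x5C; E(K, 0x5C) = 0x04.
C3: P3 ⊕ 0x04 = 0xE7; E(K, 0xE7) = 0xD9.

C3 = 0xD9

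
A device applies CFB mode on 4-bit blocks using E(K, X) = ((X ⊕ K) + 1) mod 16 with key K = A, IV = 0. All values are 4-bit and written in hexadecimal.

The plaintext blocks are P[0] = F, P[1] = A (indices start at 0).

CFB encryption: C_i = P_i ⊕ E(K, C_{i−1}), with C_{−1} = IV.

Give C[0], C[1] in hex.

C[0] = 4, C[1] = 5

C[0]: E(K, 0) = B; F ⊕ B = 4.
C[1]: E(K, 4) = F; A ⊕ F = 5.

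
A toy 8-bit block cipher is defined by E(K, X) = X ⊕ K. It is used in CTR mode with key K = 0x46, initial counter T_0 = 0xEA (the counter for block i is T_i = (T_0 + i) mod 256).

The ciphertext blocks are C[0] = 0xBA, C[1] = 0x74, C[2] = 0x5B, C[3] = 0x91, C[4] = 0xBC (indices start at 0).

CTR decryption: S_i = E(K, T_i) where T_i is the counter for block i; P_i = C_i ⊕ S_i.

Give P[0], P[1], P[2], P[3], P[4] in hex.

P[0]: T = 0xEA, S = E(K, T) = 0xAC; 0xBA ⊕ 0xAC = 0x16.
P[1]: T = 0xEB, S = E(K, T) = 0xAD; 0x74 ⊕ 0xAD = 0xD9.
P[2]: T = 0xEC, S = E(K, T) = 0xAA; 0x5B ⊕ 0xAA = 0xF1.
P[3]: T = 0xED, S = E(K, T) = 0xAB; 0x91 ⊕ 0xAB = 0x3A.
P[4]: T = 0xEE, S = E(K, T) = 0xA8; 0xBC ⊕ 0xA8 = 0x14.

P[0] = 0x16, P[1] = 0xD9, P[2] = 0xF1, P[3] = 0x3A, P[4] = 0x14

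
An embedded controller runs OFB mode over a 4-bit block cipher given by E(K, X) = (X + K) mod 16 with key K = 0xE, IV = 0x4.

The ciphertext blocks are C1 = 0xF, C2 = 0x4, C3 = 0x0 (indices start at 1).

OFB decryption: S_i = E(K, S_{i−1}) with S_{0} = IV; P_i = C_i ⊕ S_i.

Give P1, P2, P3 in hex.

P1 = 0xD, P2 = 0x4, P3 = 0xE

P1: S = E(K, 0x4) = 0x2; 0xF ⊕ 0x2 = 0xD.
P2: S = E(K, 0x2) = 0x0; 0x4 ⊕ 0x0 = 0x4.
P3: S = E(K, 0x0) = 0xE; 0x0 ⊕ 0xE = 0xE.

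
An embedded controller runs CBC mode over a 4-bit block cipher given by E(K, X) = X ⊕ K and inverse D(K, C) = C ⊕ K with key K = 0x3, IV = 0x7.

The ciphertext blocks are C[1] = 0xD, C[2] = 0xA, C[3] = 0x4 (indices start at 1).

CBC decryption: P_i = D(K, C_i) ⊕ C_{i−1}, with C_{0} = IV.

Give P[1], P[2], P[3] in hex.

P[1] = 0x9, P[2] = 0x4, P[3] = 0xD

P[1]: D(K, 0xD) = 0xE; 0xE ⊕ 0x7 = 0x9.
P[2]: D(K, 0xA) = 0x9; 0x9 ⊕ 0xD = 0x4.
P[3]: D(K, 0x4) = 0x7; 0x7 ⊕ 0xA = 0xD.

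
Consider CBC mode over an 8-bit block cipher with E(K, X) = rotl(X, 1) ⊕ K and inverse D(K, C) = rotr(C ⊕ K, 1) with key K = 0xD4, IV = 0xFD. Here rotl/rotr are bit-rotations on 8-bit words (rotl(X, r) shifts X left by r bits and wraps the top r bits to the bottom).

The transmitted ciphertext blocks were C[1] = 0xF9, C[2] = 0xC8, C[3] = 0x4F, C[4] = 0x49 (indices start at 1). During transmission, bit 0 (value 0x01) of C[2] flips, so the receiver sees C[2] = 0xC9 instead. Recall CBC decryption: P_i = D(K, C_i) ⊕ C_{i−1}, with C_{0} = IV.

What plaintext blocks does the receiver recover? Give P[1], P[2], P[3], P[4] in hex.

Only C[2] changed, to 0xC9. In CBC, a change in C_i garbles P_i and flips the same bit in P_{i+1}. Decrypting the received ciphertext:
P[1]: D(K, 0xF9) = 0x96; 0x96 ⊕ 0xFD = 0x6B.
P[2]: D(K, 0xC9) = 0x8E; 0x8E ⊕ 0xF9 = 0x77.
P[3]: D(K, 0x4F) = 0xCD; 0xCD ⊕ 0xC9 = 0x04.
P[4]: D(K, 0x49) = 0xCE; 0xCE ⊕ 0x4F = 0x81.
Blocks that differ from the original plaintext: P[2], P[3].

P[1] = 0x6B, P[2] = 0x77, P[3] = 0x04, P[4] = 0x81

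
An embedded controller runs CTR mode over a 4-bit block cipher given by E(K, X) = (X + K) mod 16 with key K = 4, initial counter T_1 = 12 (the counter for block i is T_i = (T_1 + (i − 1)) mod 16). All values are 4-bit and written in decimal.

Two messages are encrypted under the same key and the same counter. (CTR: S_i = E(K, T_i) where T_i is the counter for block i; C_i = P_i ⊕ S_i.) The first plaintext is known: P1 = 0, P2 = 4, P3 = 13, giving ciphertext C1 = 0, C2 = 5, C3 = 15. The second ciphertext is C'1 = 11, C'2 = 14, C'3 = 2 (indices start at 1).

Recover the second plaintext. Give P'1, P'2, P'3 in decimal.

In CTR with a reused counter, both messages share the same keystream S_i, so C_i ⊕ C'_i = P_i ⊕ P'_i and thus P'_i = P_i ⊕ C_i ⊕ C'_i.
P'1: 0 ⊕ 0 ⊕ 11 = 11.
P'2: 4 ⊕ 5 ⊕ 14 = 15.
P'3: 13 ⊕ 15 ⊕ 2 = 0.

P'1 = 11, P'2 = 15, P'3 = 0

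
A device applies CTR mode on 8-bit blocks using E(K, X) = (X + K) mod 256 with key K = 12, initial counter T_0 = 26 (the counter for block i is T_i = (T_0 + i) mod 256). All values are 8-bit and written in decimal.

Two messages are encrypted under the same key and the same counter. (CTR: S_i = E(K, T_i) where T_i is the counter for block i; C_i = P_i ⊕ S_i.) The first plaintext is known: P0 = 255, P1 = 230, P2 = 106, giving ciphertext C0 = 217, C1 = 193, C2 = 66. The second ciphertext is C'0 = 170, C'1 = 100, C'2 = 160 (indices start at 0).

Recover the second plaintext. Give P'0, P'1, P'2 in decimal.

In CTR with a reused counter, both messages share the same keystream S_i, so C_i ⊕ C'_i = P_i ⊕ P'_i and thus P'_i = P_i ⊕ C_i ⊕ C'_i.
P'0: 255 ⊕ 217 ⊕ 170 = 140.
P'1: 230 ⊕ 193 ⊕ 100 = 67.
P'2: 106 ⊕ 66 ⊕ 160 = 136.

P'0 = 140, P'1 = 67, P'2 = 136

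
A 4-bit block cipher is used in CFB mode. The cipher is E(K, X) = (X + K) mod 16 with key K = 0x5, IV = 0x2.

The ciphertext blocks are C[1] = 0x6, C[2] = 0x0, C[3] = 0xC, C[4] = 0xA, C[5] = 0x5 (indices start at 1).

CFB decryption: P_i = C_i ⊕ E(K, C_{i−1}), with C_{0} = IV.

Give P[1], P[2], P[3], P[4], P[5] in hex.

P[1] = 0x1, P[2] = 0xB, P[3] = 0x9, P[4] = 0xB, P[5] = 0xA

P[1]: E(K, 0x2) = 0x7; 0x6 ⊕ 0x7 = 0x1.
P[2]: E(K, 0x6) = 0xB; 0x0 ⊕ 0xB = 0xB.
P[3]: E(K, 0x0) = 0x5; 0xC ⊕ 0x5 = 0x9.
P[4]: E(K, 0xC) = 0x1; 0xA ⊕ 0x1 = 0xB.
P[5]: E(K, 0xA) = 0xF; 0x5 ⊕ 0xF = 0xA.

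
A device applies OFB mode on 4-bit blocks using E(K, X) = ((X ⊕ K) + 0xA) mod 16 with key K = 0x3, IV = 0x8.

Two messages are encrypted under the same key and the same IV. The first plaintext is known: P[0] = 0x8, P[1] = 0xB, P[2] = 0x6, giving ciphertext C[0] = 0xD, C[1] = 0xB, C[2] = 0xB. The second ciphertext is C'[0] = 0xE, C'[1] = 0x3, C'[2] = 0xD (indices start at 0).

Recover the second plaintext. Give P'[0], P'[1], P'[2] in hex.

In OFB with a reused IV, both messages share the same keystream S_i, so C_i ⊕ C'_i = P_i ⊕ P'_i and thus P'_i = P_i ⊕ C_i ⊕ C'_i.
P'[0]: 0x8 ⊕ 0xD ⊕ 0xE = 0xB.
P'[1]: 0xB ⊕ 0xB ⊕ 0x3 = 0x3.
P'[2]: 0x6 ⊕ 0xB ⊕ 0xD = 0x0.

P'[0] = 0xB, P'[1] = 0x3, P'[2] = 0x0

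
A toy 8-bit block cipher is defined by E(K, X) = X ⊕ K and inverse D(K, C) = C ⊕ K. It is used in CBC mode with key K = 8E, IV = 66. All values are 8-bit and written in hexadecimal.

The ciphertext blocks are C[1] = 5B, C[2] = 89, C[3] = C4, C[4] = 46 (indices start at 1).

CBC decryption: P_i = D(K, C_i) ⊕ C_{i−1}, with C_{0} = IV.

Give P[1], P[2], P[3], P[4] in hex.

P[1] = B3, P[2] = 5C, P[3] = C3, P[4] = 0C

P[1]: D(K, 5B) = D5; D5 ⊕ 66 = B3.
P[2]: D(K, 89) = 07; 07 ⊕ 5B = 5C.
P[3]: D(K, C4) = 4A; 4A ⊕ 89 = C3.
P[4]: D(K, 46) = C8; C8 ⊕ C4 = 0C.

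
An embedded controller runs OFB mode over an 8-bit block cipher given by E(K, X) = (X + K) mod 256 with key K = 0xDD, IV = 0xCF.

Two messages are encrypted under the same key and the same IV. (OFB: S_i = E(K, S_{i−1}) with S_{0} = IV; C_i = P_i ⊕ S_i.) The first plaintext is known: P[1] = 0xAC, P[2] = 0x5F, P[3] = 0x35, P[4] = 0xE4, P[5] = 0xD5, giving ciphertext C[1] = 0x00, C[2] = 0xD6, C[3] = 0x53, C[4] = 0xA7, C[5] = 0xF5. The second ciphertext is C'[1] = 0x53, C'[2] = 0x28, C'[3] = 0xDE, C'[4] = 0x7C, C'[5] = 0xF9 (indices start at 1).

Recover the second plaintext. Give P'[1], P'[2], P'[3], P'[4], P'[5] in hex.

In OFB with a reused IV, both messages share the same keystream S_i, so C_i ⊕ C'_i = P_i ⊕ P'_i and thus P'_i = P_i ⊕ C_i ⊕ C'_i.
P'[1]: 0xAC ⊕ 0x00 ⊕ 0x53 = 0xFF.
P'[2]: 0x5F ⊕ 0xD6 ⊕ 0x28 = 0xA1.
P'[3]: 0x35 ⊕ 0x53 ⊕ 0xDE = 0xB8.
P'[4]: 0xE4 ⊕ 0xA7 ⊕ 0x7C = 0x3F.
P'[5]: 0xD5 ⊕ 0xF5 ⊕ 0xF9 = 0xD9.

P'[1] = 0xFF, P'[2] = 0xA1, P'[3] = 0xB8, P'[4] = 0x3F, P'[5] = 0xD9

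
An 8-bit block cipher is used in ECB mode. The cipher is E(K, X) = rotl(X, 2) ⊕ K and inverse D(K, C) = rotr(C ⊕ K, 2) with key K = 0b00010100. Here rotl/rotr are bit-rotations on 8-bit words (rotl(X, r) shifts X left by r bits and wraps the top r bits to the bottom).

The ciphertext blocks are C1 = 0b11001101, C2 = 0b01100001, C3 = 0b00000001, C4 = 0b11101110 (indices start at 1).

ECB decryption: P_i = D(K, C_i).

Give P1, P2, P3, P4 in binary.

P1: D(K, 0b11001101) = 0b01110110.
P2: D(K, 0b01100001) = 0b01011101.
P3: D(K, 0b00000001) = 0b01000101.
P4: D(K, 0b11101110) = 0b10111110.

P1 = 0b01110110, P2 = 0b01011101, P3 = 0b01000101, P4 = 0b10111110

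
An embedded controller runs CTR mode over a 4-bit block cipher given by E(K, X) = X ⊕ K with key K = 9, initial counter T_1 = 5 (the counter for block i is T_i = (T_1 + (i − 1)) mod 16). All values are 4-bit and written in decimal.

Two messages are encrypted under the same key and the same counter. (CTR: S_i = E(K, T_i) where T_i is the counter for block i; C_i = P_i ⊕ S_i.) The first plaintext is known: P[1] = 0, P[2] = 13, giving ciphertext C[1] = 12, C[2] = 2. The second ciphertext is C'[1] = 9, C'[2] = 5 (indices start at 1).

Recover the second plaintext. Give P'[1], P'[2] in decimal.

In CTR with a reused counter, both messages share the same keystream S_i, so C_i ⊕ C'_i = P_i ⊕ P'_i and thus P'_i = P_i ⊕ C_i ⊕ C'_i.
P'[1]: 0 ⊕ 12 ⊕ 9 = 5.
P'[2]: 13 ⊕ 2 ⊕ 5 = 10.

P'[1] = 5, P'[2] = 10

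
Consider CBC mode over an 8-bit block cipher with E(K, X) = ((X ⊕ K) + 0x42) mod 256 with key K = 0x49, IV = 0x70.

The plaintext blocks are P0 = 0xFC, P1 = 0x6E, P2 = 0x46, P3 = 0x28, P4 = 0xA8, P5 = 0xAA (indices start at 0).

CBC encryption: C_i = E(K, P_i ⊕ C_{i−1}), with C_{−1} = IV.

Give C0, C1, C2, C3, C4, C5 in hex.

C0 = 0x07, C1 = 0x62, C2 = 0xAF, C3 = 0x10, C4 = 0x33, C5 = 0x12

C0: P0 ⊕ 0x70 = 0x8C; E(K, 0x8C) = 0x07.
C1: P1 ⊕ 0x07 = 0x69; E(K, 0x69) = 0x62.
C2: P2 ⊕ 0x62 = 0x24; E(K, 0x24) = 0xAF.
C3: P3 ⊕ 0xAF = 0x87; E(K, 0x87) = 0x10.
C4: P4 ⊕ 0x10 = 0xB8; E(K, 0xB8) = 0x33.
C5: P5 ⊕ 0x33 = 0x99; E(K, 0x99) = 0x12.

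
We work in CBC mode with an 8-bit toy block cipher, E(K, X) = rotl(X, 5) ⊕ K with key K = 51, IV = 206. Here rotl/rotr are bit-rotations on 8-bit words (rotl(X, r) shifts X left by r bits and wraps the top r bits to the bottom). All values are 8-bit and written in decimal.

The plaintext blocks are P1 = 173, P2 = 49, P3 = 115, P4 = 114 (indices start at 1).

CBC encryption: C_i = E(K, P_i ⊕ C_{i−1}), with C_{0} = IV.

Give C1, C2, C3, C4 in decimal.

C1: P1 ⊕ 206 = 99; E(K, 99) = 95.
C2: P2 ⊕ 95 = 110; E(K, 110) = 254.
C3: P3 ⊕ 254 = 141; E(K, 141) = 130.
C4: P4 ⊕ 130 = 240; E(K, 240) = 45.

C1 = 95, C2 = 254, C3 = 130, C4 = 45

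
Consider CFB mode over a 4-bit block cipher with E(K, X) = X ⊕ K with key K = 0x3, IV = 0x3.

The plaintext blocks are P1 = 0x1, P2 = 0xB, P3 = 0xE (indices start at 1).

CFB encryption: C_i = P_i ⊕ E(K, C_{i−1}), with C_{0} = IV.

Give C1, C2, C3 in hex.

C1 = 0x1, C2 = 0x9, C3 = 0x4

C1: E(K, 0x3) = 0x0; 0x1 ⊕ 0x0 = 0x1.
C2: E(K, 0x1) = 0x2; 0xB ⊕ 0x2 = 0x9.
C3: E(K, 0x9) = 0xA; 0xE ⊕ 0xA = 0x4.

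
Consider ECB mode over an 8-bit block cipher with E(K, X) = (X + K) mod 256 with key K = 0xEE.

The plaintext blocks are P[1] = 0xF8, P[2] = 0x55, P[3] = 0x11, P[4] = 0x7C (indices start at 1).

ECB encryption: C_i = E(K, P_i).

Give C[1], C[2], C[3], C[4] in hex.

C[1] = 0xE6, C[2] = 0x43, C[3] = 0xFF, C[4] = 0x6A

C[1]: E(K, 0xF8) = 0xE6.
C[2]: E(K, 0x55) = 0x43.
C[3]: E(K, 0x11) = 0xFF.
C[4]: E(K, 0x7C) = 0x6A.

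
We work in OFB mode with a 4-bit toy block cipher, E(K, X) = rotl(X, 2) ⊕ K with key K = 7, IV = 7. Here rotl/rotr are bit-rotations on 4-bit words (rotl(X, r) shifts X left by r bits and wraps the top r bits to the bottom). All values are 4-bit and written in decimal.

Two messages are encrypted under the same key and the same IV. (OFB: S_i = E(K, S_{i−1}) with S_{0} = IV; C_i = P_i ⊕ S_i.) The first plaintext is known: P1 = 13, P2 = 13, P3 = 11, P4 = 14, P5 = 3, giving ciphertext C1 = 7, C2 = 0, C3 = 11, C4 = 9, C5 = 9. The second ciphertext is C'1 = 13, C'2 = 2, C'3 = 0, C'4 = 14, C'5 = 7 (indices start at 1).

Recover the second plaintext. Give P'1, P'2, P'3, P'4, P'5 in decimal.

P'1 = 7, P'2 = 15, P'3 = 0, P'4 = 9, P'5 = 13

In OFB with a reused IV, both messages share the same keystream S_i, so C_i ⊕ C'_i = P_i ⊕ P'_i and thus P'_i = P_i ⊕ C_i ⊕ C'_i.
P'1: 13 ⊕ 7 ⊕ 13 = 7.
P'2: 13 ⊕ 0 ⊕ 2 = 15.
P'3: 11 ⊕ 11 ⊕ 0 = 0.
P'4: 14 ⊕ 9 ⊕ 14 = 9.
P'5: 3 ⊕ 9 ⊕ 7 = 13.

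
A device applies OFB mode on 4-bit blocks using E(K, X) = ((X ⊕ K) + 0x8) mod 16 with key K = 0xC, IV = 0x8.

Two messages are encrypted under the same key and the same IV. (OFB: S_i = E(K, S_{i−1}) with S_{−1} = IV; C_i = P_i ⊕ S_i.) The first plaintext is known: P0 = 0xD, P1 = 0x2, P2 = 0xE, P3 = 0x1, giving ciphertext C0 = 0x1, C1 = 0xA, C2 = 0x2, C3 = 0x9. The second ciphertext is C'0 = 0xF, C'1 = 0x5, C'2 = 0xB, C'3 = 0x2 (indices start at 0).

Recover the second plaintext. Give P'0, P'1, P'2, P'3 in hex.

P'0 = 0x3, P'1 = 0xD, P'2 = 0x7, P'3 = 0xA

In OFB with a reused IV, both messages share the same keystream S_i, so C_i ⊕ C'_i = P_i ⊕ P'_i and thus P'_i = P_i ⊕ C_i ⊕ C'_i.
P'0: 0xD ⊕ 0x1 ⊕ 0xF = 0x3.
P'1: 0x2 ⊕ 0xA ⊕ 0x5 = 0xD.
P'2: 0xE ⊕ 0x2 ⊕ 0xB = 0x7.
P'3: 0x1 ⊕ 0x9 ⊕ 0x2 = 0xA.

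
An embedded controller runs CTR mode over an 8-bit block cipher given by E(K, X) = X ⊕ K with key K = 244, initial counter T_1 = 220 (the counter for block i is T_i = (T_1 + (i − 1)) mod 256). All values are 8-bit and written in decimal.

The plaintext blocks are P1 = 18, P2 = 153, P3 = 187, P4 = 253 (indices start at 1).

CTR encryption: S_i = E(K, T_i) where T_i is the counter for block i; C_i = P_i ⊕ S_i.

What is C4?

C4 = 214

C1: T = 220, S = E(K, T) = 40; 18 ⊕ 40 = 58.
C2: T = 221, S = E(K, T) = 41; 153 ⊕ 41 = 176.
C3: T = 222, S = E(K, T) = 42; 187 ⊕ 42 = 145.
C4: T = 223, S = E(K, T) = 43; 253 ⊕ 43 = 214.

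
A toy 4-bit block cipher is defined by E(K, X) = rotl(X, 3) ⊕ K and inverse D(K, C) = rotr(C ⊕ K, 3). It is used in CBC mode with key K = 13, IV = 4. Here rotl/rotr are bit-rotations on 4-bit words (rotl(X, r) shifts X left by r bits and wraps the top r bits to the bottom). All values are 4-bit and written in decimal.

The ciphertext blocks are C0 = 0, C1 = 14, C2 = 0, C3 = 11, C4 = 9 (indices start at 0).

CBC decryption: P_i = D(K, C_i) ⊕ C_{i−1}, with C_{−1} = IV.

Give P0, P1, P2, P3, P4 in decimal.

P0 = 15, P1 = 6, P2 = 5, P3 = 12, P4 = 3

P0: D(K, 0) = 11; 11 ⊕ 4 = 15.
P1: D(K, 14) = 6; 6 ⊕ 0 = 6.
P2: D(K, 0) = 11; 11 ⊕ 14 = 5.
P3: D(K, 11) = 12; 12 ⊕ 0 = 12.
P4: D(K, 9) = 8; 8 ⊕ 11 = 3.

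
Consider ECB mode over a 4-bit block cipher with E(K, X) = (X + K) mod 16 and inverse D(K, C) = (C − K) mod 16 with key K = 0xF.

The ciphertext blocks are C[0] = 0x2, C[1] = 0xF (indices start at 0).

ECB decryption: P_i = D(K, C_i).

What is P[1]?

P[1] = 0x0

P[1]: D(K, 0xF) = 0x0.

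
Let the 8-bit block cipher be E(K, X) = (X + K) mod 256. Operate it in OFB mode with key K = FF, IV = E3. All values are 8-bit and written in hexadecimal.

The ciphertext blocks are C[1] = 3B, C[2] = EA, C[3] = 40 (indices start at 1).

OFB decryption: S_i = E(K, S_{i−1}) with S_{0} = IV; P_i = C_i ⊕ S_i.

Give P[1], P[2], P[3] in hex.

P[1]: S = E(K, E3) = E2; 3B ⊕ E2 = D9.
P[2]: S = E(K, E2) = E1; EA ⊕ E1 = 0B.
P[3]: S = E(K, E1) = E0; 40 ⊕ E0 = A0.

P[1] = D9, P[2] = 0B, P[3] = A0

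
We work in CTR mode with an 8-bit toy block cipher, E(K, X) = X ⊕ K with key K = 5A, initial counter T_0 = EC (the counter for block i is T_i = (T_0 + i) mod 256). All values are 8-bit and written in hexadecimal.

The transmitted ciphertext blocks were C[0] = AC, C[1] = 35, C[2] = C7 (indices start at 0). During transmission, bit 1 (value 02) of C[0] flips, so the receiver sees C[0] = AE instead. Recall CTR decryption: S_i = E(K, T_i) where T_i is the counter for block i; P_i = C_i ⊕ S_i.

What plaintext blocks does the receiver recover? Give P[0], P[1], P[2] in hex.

P[0] = 18, P[1] = 82, P[2] = 73

Only C[0] changed, to AE. In CTR, a change in C_i flips the same bit in P_i only; the keystream is unaffected. Decrypting the received ciphertext:
P[0]: T = EC, S = E(K, T) = B6; AE ⊕ B6 = 18.
P[1]: T = ED, S = E(K, T) = B7; 35 ⊕ B7 = 82.
P[2]: T = EE, S = E(K, T) = B4; C7 ⊕ B4 = 73.
Blocks that differ from the original plaintext: P[0].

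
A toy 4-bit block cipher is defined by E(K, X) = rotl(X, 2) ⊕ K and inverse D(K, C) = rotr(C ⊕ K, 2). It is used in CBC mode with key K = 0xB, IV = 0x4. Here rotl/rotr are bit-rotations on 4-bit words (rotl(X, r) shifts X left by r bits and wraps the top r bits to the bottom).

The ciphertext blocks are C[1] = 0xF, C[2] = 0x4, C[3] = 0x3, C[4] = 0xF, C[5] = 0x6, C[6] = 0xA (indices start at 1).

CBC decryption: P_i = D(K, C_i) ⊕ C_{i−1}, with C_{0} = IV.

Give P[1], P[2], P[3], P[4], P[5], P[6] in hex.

P[1]: D(K, 0xF) = 0x1; 0x1 ⊕ 0x4 = 0x5.
P[2]: D(K, 0x4) = 0xF; 0xF ⊕ 0xF = 0x0.
P[3]: D(K, 0x3) = 0x2; 0x2 ⊕ 0x4 = 0x6.
P[4]: D(K, 0xF) = 0x1; 0x1 ⊕ 0x3 = 0x2.
P[5]: D(K, 0x6) = 0x7; 0x7 ⊕ 0xF = 0x8.
P[6]: D(K, 0xA) = 0x4; 0x4 ⊕ 0x6 = 0x2.

P[1] = 0x5, P[2] = 0x0, P[3] = 0x6, P[4] = 0x2, P[5] = 0x8, P[6] = 0x2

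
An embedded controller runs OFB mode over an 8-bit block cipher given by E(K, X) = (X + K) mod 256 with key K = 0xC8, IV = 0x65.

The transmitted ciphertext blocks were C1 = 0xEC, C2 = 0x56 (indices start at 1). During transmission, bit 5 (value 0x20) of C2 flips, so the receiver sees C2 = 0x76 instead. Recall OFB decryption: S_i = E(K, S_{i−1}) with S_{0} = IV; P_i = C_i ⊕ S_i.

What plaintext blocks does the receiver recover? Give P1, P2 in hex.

Only C2 changed, to 0x76. In OFB, a change in C_i flips the same bit in P_i only; the keystream is unaffected. Decrypting the received ciphertext:
P1: S = E(K, 0x65) = 0x2D; 0xEC ⊕ 0x2D = 0xC1.
P2: S = E(K, 0x2D) = 0xF5; 0x76 ⊕ 0xF5 = 0x83.
Blocks that differ from the original plaintext: P2.

P1 = 0xC1, P2 = 0x83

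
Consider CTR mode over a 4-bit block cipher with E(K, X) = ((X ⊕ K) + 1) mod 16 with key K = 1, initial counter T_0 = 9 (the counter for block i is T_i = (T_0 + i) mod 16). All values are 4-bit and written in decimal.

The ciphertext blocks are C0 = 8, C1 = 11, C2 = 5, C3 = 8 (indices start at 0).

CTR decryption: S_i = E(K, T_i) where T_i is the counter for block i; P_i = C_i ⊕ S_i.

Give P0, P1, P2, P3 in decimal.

P0: T = 9, S = E(K, T) = 9; 8 ⊕ 9 = 1.
P1: T = 10, S = E(K, T) = 12; 11 ⊕ 12 = 7.
P2: T = 11, S = E(K, T) = 11; 5 ⊕ 11 = 14.
P3: T = 12, S = E(K, T) = 14; 8 ⊕ 14 = 6.

P0 = 1, P1 = 7, P2 = 14, P3 = 6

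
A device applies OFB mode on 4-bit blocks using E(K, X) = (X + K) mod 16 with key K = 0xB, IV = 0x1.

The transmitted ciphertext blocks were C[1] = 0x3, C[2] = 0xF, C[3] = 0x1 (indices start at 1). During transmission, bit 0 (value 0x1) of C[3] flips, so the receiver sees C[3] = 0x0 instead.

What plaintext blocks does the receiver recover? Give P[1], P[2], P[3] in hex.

OFB decryption: S_i = E(K, S_{i−1}) with S_{0} = IV; P_i = C_i ⊕ S_i.
Only C[3] changed, to 0x0. In OFB, a change in C_i flips the same bit in P_i only; the keystream is unaffected. Decrypting the received ciphertext:
P[1]: S = E(K, 0x1) = 0xC; 0x3 ⊕ 0xC = 0xF.
P[2]: S = E(K, 0xC) = 0x7; 0xF ⊕ 0x7 = 0x8.
P[3]: S = E(K, 0x7) = 0x2; 0x0 ⊕ 0x2 = 0x2.
Blocks that differ from the original plaintext: P[3].

P[1] = 0xF, P[2] = 0x8, P[3] = 0x2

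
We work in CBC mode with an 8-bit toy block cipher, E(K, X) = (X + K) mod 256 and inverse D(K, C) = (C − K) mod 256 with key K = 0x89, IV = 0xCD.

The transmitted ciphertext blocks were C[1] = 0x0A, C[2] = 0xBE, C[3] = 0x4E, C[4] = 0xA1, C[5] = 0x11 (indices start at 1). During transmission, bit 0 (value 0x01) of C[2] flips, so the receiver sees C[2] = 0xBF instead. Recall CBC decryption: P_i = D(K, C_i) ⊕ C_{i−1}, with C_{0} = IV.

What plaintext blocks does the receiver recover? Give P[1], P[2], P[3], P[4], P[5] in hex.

P[1] = 0x4C, P[2] = 0x3C, P[3] = 0x7A, P[4] = 0x56, P[5] = 0x29

Only C[2] changed, to 0xBF. In CBC, a change in C_i garbles P_i and flips the same bit in P_{i+1}. Decrypting the received ciphertext:
P[1]: D(K, 0x0A) = 0x81; 0x81 ⊕ 0xCD = 0x4C.
P[2]: D(K, 0xBF) = 0x36; 0x36 ⊕ 0x0A = 0x3C.
P[3]: D(K, 0x4E) = 0xC5; 0xC5 ⊕ 0xBF = 0x7A.
P[4]: D(K, 0xA1) = 0x18; 0x18 ⊕ 0x4E = 0x56.
P[5]: D(K, 0x11) = 0x88; 0x88 ⊕ 0xA1 = 0x29.
Blocks that differ from the original plaintext: P[2], P[3].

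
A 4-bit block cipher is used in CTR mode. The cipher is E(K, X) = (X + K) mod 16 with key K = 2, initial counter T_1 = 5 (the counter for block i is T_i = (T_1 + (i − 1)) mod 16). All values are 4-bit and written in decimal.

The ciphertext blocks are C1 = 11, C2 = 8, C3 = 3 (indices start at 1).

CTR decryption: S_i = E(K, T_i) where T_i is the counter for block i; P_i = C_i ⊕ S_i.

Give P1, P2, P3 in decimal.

P1 = 12, P2 = 0, P3 = 10

P1: T = 5, S = E(K, T) = 7; 11 ⊕ 7 = 12.
P2: T = 6, S = E(K, T) = 8; 8 ⊕ 8 = 0.
P3: T = 7, S = E(K, T) = 9; 3 ⊕ 9 = 10.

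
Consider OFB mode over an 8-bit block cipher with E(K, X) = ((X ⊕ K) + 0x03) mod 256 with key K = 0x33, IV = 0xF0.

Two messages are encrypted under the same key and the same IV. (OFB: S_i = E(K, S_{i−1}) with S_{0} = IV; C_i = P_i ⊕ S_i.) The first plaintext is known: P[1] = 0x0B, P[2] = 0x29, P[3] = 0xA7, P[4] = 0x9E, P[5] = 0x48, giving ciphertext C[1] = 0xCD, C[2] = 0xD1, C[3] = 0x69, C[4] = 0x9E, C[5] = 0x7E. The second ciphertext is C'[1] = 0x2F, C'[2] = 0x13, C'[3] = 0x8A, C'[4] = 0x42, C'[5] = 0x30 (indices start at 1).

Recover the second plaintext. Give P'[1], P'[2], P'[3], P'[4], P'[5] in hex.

P'[1] = 0xE9, P'[2] = 0xEB, P'[3] = 0x44, P'[4] = 0x42, P'[5] = 0x06

In OFB with a reused IV, both messages share the same keystream S_i, so C_i ⊕ C'_i = P_i ⊕ P'_i and thus P'_i = P_i ⊕ C_i ⊕ C'_i.
P'[1]: 0x0B ⊕ 0xCD ⊕ 0x2F = 0xE9.
P'[2]: 0x29 ⊕ 0xD1 ⊕ 0x13 = 0xEB.
P'[3]: 0xA7 ⊕ 0x69 ⊕ 0x8A = 0x44.
P'[4]: 0x9E ⊕ 0x9E ⊕ 0x42 = 0x42.
P'[5]: 0x48 ⊕ 0x7E ⊕ 0x30 = 0x06.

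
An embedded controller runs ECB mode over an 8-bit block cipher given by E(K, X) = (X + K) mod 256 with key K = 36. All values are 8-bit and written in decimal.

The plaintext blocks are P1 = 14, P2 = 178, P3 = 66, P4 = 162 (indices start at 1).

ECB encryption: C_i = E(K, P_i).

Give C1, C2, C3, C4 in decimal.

C1: E(K, 14) = 50.
C2: E(K, 178) = 214.
C3: E(K, 66) = 102.
C4: E(K, 162) = 198.

C1 = 50, C2 = 214, C3 = 102, C4 = 198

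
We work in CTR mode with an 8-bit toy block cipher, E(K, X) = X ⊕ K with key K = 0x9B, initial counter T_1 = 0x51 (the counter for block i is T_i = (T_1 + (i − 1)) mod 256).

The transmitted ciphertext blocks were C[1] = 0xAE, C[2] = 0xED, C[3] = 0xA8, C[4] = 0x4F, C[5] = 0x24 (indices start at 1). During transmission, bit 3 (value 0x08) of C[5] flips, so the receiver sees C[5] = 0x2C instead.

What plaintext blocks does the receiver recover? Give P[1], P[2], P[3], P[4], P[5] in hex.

CTR decryption: S_i = E(K, T_i) where T_i is the counter for block i; P_i = C_i ⊕ S_i.
Only C[5] changed, to 0x2C. In CTR, a change in C_i flips the same bit in P_i only; the keystream is unaffected. Decrypting the received ciphertext:
P[1]: T = 0x51, S = E(K, T) = 0xCA; 0xAE ⊕ 0xCA = 0x64.
P[2]: T = 0x52, S = E(K, T) = 0xC9; 0xED ⊕ 0xC9 = 0x24.
P[3]: T = 0x53, S = E(K, T) = 0xC8; 0xA8 ⊕ 0xC8 = 0x60.
P[4]: T = 0x54, S = E(K, T) = 0xCF; 0x4F ⊕ 0xCF = 0x80.
P[5]: T = 0x55, S = E(K, T) = 0xCE; 0x2C ⊕ 0xCE = 0xE2.
Blocks that differ from the original plaintext: P[5].

P[1] = 0x64, P[2] = 0x24, P[3] = 0x60, P[4] = 0x80, P[5] = 0xE2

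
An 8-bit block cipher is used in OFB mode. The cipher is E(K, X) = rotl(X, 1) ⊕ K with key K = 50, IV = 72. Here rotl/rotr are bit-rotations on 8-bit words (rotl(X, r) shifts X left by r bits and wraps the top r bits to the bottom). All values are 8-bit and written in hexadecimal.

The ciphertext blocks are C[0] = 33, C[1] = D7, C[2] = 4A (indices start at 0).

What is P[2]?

P[2] = 68

OFB decryption: S_i = E(K, S_{i−1}) with S_{−1} = IV; P_i = C_i ⊕ S_i.
P[0]: S = E(K, 72) = B4; 33 ⊕ B4 = 87.
P[1]: S = E(K, B4) = 39; D7 ⊕ 39 = EE.
P[2]: S = E(K, 39) = 22; 4A ⊕ 22 = 68.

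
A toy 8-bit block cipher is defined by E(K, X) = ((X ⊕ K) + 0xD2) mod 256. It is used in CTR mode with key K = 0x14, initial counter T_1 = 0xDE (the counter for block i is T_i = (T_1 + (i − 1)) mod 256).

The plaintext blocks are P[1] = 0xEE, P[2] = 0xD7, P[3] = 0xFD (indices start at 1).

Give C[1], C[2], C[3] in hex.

C[1] = 0x72, C[2] = 0x4A, C[3] = 0x3B

CTR encryption: S_i = E(K, T_i) where T_i is the counter for block i; C_i = P_i ⊕ S_i.
C[1]: T = 0xDE, S = E(K, T) = 0x9C; 0xEE ⊕ 0x9C = 0x72.
C[2]: T = 0xDF, S = E(K, T) = 0x9D; 0xD7 ⊕ 0x9D = 0x4A.
C[3]: T = 0xE0, S = E(K, T) = 0xC6; 0xFD ⊕ 0xC6 = 0x3B.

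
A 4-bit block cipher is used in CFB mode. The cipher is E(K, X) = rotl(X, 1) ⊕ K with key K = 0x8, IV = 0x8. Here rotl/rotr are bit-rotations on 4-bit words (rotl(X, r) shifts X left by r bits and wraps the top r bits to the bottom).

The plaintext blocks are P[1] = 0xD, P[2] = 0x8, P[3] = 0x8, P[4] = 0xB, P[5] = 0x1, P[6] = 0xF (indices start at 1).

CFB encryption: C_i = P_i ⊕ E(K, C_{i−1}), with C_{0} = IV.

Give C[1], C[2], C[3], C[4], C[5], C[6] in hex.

C[1]: E(K, 0x8) = 0x9; 0xD ⊕ 0x9 = 0x4.
C[2]: E(K, 0x4) = 0x0; 0x8 ⊕ 0x0 = 0x8.
C[3]: E(K, 0x8) = 0x9; 0x8 ⊕ 0x9 = 0x1.
C[4]: E(K, 0x1) = 0xA; 0xB ⊕ 0xA = 0x1.
C[5]: E(K, 0x1) = 0xA; 0x1 ⊕ 0xA = 0xB.
C[6]: E(K, 0xB) = 0xF; 0xF ⊕ 0xF = 0x0.

C[1] = 0x4, C[2] = 0x8, C[3] = 0x1, C[4] = 0x1, C[5] = 0xB, C[6] = 0x0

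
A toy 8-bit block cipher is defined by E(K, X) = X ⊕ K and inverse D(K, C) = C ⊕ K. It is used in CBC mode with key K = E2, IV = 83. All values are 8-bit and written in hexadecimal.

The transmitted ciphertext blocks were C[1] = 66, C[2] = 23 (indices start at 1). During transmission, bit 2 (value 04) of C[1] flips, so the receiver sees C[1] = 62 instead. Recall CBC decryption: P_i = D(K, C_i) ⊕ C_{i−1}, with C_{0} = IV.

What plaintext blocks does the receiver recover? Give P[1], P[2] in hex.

Only C[1] changed, to 62. In CBC, a change in C_i garbles P_i and flips the same bit in P_{i+1}. Decrypting the received ciphertext:
P[1]: D(K, 62) = 80; 80 ⊕ 83 = 03.
P[2]: D(K, 23) = C1; C1 ⊕ 62 = A3.
Blocks that differ from the original plaintext: P[1], P[2].

P[1] = 03, P[2] = A3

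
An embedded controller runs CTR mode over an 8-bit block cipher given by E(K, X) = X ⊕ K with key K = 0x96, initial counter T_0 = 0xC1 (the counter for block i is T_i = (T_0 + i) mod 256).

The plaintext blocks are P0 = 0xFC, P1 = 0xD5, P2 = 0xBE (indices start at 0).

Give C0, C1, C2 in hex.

C0 = 0xAB, C1 = 0x81, C2 = 0xEB

CTR encryption: S_i = E(K, T_i) where T_i is the counter for block i; C_i = P_i ⊕ S_i.
C0: T = 0xC1, S = E(K, T) = 0x57; 0xFC ⊕ 0x57 = 0xAB.
C1: T = 0xC2, S = E(K, T) = 0x54; 0xD5 ⊕ 0x54 = 0x81.
C2: T = 0xC3, S = E(K, T) = 0x55; 0xBE ⊕ 0x55 = 0xEB.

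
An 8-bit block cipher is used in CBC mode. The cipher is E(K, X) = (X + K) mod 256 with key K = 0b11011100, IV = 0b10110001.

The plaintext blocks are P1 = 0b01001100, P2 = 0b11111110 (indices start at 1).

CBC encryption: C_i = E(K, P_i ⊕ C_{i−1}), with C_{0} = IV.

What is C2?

C1: P1 ⊕ 0b10110001 = 0b11111101; E(K, 0b11111101) = 0b11011001.
C2: P2 ⊕ 0b11011001 = 0b00100111; E(K, 0b00100111) = 0b00000011.

C2 = 0b00000011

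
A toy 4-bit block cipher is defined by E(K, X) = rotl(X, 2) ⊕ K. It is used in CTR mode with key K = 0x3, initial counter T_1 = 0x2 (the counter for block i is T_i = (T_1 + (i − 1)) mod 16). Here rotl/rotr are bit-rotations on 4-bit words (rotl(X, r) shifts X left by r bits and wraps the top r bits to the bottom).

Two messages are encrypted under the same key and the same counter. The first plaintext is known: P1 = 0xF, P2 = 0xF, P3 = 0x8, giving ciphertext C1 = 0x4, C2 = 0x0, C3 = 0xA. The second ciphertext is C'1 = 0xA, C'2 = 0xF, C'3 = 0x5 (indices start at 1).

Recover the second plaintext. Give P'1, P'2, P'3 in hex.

In CTR with a reused counter, both messages share the same keystream S_i, so C_i ⊕ C'_i = P_i ⊕ P'_i and thus P'_i = P_i ⊕ C_i ⊕ C'_i.
P'1: 0xF ⊕ 0x4 ⊕ 0xA = 0x1.
P'2: 0xF ⊕ 0x0 ⊕ 0xF = 0x0.
P'3: 0x8 ⊕ 0xA ⊕ 0x5 = 0x7.

P'1 = 0x1, P'2 = 0x0, P'3 = 0x7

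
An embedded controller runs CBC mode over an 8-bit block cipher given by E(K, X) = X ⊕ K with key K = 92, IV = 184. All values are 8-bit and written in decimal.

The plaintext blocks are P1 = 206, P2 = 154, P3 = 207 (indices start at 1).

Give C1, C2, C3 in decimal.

C1 = 42, C2 = 236, C3 = 127

CBC encryption: C_i = E(K, P_i ⊕ C_{i−1}), with C_{0} = IV.
C1: P1 ⊕ 184 = 118; E(K, 118) = 42.
C2: P2 ⊕ 42 = 176; E(K, 176) = 236.
C3: P3 ⊕ 236 = 35; E(K, 35) = 127.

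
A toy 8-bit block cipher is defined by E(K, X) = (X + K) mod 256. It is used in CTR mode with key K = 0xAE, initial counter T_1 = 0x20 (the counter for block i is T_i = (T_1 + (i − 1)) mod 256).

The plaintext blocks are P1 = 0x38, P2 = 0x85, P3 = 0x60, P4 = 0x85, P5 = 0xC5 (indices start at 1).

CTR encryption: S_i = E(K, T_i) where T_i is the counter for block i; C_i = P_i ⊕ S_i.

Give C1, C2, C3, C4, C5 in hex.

C1 = 0xF6, C2 = 0x4A, C3 = 0xB0, C4 = 0x54, C5 = 0x17

C1: T = 0x20, S = E(K, T) = 0xCE; 0x38 ⊕ 0xCE = 0xF6.
C2: T = 0x21, S = E(K, T) = 0xCF; 0x85 ⊕ 0xCF = 0x4A.
C3: T = 0x22, S = E(K, T) = 0xD0; 0x60 ⊕ 0xD0 = 0xB0.
C4: T = 0x23, S = E(K, T) = 0xD1; 0x85 ⊕ 0xD1 = 0x54.
C5: T = 0x24, S = E(K, T) = 0xD2; 0xC5 ⊕ 0xD2 = 0x17.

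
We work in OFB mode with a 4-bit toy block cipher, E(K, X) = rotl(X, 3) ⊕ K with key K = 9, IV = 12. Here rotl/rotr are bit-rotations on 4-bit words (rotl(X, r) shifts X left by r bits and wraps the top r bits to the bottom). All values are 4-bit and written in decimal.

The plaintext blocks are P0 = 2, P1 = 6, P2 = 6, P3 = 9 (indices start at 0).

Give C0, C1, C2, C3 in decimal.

C0 = 13, C1 = 0, C2 = 12, C3 = 5

OFB encryption: S_i = E(K, S_{i−1}) with S_{−1} = IV; C_i = P_i ⊕ S_i.
C0: S = E(K, 12) = 15; 2 ⊕ 15 = 13.
C1: S = E(K, 15) = 6; 6 ⊕ 6 = 0.
C2: S = E(K, 6) = 10; 6 ⊕ 10 = 12.
C3: S = E(K, 10) = 12; 9 ⊕ 12 = 5.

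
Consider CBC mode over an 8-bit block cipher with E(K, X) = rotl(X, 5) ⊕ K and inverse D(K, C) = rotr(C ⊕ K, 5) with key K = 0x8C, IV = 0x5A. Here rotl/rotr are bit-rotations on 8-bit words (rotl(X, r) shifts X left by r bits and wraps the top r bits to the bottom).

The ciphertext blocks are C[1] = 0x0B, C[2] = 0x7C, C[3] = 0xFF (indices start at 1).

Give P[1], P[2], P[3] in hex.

CBC decryption: P_i = D(K, C_i) ⊕ C_{i−1}, with C_{0} = IV.
P[1]: D(K, 0x0B) = 0x3C; 0x3C ⊕ 0x5A = 0x66.
P[2]: D(K, 0x7C) = 0x87; 0x87 ⊕ 0x0B = 0x8C.
P[3]: D(K, 0xFF) = 0x9B; 0x9B ⊕ 0x7C = 0xE7.

P[1] = 0x66, P[2] = 0x8C, P[3] = 0xE7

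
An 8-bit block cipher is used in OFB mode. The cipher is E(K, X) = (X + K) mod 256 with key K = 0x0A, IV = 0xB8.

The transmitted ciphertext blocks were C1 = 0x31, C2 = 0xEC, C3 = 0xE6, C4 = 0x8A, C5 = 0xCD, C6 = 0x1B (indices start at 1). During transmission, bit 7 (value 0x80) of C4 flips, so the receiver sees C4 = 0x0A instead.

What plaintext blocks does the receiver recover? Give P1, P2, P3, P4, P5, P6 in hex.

OFB decryption: S_i = E(K, S_{i−1}) with S_{0} = IV; P_i = C_i ⊕ S_i.
Only C4 changed, to 0x0A. In OFB, a change in C_i flips the same bit in P_i only; the keystream is unaffected. Decrypting the received ciphertext:
P1: S = E(K, 0xB8) = 0xC2; 0x31 ⊕ 0xC2 = 0xF3.
P2: S = E(K, 0xC2) = 0xCC; 0xEC ⊕ 0xCC = 0x20.
P3: S = E(K, 0xCC) = 0xD6; 0xE6 ⊕ 0xD6 = 0x30.
P4: S = E(K, 0xD6) = 0xE0; 0x0A ⊕ 0xE0 = 0xEA.
P5: S = E(K, 0xE0) = 0xEA; 0xCD ⊕ 0xEA = 0x27.
P6: S = E(K, 0xEA) = 0xF4; 0x1B ⊕ 0xF4 = 0xEF.
Blocks that differ from the original plaintext: P4.

P1 = 0xF3, P2 = 0x20, P3 = 0x30, P4 = 0xEA, P5 = 0x27, P6 = 0xEF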